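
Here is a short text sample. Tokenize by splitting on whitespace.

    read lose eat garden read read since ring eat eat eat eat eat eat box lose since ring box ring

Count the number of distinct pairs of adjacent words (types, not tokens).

20 tokens → 19 bigram windows in total.
Repeated bigrams (each contributes count−1 duplicates):
  eat eat: 5
  since ring: 2
5 duplicate windows → 19 − 5 = 14 distinct.

14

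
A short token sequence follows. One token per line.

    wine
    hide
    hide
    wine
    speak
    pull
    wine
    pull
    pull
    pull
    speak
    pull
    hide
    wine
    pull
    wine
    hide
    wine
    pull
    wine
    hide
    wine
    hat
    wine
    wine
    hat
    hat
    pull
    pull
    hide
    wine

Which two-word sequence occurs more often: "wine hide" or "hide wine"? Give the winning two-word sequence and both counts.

"wine hide": 3 occurrences
"hide wine": 5 occurrences

"hide wine" (5 vs 3)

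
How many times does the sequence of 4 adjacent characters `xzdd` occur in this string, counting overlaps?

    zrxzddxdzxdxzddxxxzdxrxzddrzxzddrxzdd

Sliding a length-4 window over the 37 characters (34 positions):
  position 3–6: xzdd
  position 12–15: xzdd
  position 23–26: xzdd
  position 29–32: xzdd
  position 34–37: xzdd

5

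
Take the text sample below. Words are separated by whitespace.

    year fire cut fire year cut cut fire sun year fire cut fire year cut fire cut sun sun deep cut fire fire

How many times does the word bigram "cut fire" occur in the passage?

Scanning the 22 overlapping bigram windows for "cut fire":
  position 3–4: cut fire
  position 7–8: cut fire
  position 12–13: cut fire
  position 15–16: cut fire
  position 21–22: cut fire

5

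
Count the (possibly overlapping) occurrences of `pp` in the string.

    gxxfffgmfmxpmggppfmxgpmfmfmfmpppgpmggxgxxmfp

3

Sliding a length-2 window over the 44 characters (43 positions):
  position 16–17: pp
  position 30–31: pp
  position 31–32: pp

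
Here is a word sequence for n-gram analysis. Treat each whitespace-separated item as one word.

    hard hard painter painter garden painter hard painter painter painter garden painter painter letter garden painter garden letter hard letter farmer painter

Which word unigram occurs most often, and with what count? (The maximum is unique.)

"painter", 10 times

Unigram frequencies (highest first):
  painter: 10
  hard: 4
  garden: 4
  letter: 3
  farmer: 1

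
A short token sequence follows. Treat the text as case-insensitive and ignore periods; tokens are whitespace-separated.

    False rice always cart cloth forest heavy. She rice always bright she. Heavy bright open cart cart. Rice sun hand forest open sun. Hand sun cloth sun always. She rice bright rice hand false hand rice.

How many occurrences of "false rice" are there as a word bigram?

Scanning the 35 overlapping bigram windows for "false rice":
  position 1–2: false rice

1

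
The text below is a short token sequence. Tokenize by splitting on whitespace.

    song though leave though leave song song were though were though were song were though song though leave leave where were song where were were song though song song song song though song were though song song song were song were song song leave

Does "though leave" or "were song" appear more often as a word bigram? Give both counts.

"were song" (5 vs 3)

"though leave": 3 occurrences
"were song": 5 occurrences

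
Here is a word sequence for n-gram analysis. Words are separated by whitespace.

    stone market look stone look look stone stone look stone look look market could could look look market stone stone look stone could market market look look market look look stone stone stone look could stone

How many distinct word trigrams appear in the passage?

24

36 tokens → 34 trigram windows in total.
Repeated trigrams (each contributes count−1 duplicates):
  look look market: 3
  stone stone look: 3
  look look stone: 2
  look stone look: 2
  look stone stone: 2
  market look look: 2
  stone look look: 2
  stone look stone: 2
10 duplicate windows → 34 − 10 = 24 distinct.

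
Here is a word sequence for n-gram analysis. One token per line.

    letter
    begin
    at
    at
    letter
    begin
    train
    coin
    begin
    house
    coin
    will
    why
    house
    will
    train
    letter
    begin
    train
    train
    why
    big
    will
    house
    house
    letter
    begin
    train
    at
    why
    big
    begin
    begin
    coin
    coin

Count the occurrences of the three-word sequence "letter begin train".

3

Scanning the 33 overlapping trigram windows for "letter begin train":
  position 5–7: letter begin train
  position 17–19: letter begin train
  position 26–28: letter begin train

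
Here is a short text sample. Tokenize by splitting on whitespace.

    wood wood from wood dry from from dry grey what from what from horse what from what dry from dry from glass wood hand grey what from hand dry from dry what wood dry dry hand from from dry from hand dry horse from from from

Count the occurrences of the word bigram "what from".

Scanning the 45 overlapping bigram windows for "what from":
  position 10–11: what from
  position 12–13: what from
  position 15–16: what from
  position 26–27: what from

4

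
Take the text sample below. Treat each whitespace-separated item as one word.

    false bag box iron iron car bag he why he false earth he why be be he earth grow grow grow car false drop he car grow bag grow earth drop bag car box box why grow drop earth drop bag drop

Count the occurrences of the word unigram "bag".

5

Scanning the 42 tokens for "bag":
  position 2: bag
  position 7: bag
  position 28: bag
  position 32: bag
  position 41: bag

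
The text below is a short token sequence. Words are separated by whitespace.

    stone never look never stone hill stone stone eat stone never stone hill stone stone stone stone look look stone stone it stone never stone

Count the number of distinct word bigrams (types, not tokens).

25 tokens → 24 bigram windows in total.
Repeated bigrams (each contributes count−1 duplicates):
  stone stone: 5
  never stone: 3
  stone never: 3
  hill stone: 2
  stone hill: 2
10 duplicate windows → 24 − 10 = 14 distinct.

14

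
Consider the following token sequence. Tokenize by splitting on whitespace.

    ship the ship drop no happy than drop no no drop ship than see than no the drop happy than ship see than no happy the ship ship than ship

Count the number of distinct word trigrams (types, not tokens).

27

30 tokens → 28 trigram windows in total.
Repeated trigrams (each contributes count−1 duplicates):
  see than no: 2
1 duplicate windows → 28 − 1 = 27 distinct.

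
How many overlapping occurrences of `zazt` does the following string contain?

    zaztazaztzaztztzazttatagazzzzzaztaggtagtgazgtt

5

Sliding a length-4 window over the 46 characters (43 positions):
  position 1–4: zazt
  position 6–9: zazt
  position 10–13: zazt
  position 16–19: zazt
  position 30–33: zazt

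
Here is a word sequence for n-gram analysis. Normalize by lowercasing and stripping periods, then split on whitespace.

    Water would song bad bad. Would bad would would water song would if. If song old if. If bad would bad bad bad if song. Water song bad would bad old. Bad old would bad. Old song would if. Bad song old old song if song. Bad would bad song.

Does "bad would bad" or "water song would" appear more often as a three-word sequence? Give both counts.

"bad would bad" (4 vs 1)

"bad would bad": 4 occurrences
"water song would": 1 occurrence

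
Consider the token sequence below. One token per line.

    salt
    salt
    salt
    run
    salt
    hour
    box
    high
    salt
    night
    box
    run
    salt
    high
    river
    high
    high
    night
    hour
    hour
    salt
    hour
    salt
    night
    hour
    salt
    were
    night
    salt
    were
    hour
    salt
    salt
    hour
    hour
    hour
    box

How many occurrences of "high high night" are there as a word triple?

Scanning the 35 overlapping trigram windows for "high high night":
  position 16–18: high high night

1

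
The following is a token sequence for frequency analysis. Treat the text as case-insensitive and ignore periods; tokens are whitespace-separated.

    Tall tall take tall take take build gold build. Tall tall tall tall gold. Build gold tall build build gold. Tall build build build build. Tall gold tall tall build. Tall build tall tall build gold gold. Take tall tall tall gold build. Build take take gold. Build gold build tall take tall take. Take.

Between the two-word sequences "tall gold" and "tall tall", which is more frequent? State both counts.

"tall gold": 3 occurrences
"tall tall": 8 occurrences

"tall tall" (8 vs 3)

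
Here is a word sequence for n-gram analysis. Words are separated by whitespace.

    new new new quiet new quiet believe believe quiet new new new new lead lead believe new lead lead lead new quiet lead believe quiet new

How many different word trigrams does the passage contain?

20

26 tokens → 24 trigram windows in total.
Repeated trigrams (each contributes count−1 duplicates):
  new new new: 3
  believe quiet new: 2
  new lead lead: 2
4 duplicate windows → 24 − 4 = 20 distinct.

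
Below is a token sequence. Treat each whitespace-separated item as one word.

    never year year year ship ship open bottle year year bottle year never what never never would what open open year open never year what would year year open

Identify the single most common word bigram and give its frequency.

Bigram frequencies (highest first):
  year year: 4
  never year: 2
  bottle year: 2
  year open: 2
  year ship: 1
  ship ship: 1
  … (16 more, each ≤ 1)

"year year", 4 times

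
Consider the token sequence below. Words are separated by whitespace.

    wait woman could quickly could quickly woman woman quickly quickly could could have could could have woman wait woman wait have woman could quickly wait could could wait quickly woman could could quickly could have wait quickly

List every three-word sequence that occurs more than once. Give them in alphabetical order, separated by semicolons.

Trigram counts meeting the condition (more than once):
  could could have: 2
  could quickly could: 2
  woman could quickly: 2

could could have; could quickly could; woman could quickly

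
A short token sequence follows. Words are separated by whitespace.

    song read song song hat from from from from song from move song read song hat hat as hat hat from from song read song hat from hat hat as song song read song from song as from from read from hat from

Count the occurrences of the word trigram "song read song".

Scanning the 41 overlapping trigram windows for "song read song":
  position 1–3: song read song
  position 13–15: song read song
  position 23–25: song read song
  position 32–34: song read song

4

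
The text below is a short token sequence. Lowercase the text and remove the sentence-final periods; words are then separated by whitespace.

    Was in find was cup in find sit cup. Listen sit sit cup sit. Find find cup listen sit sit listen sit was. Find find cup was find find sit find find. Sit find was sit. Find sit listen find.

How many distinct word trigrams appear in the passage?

40 tokens → 38 trigram windows in total.
Repeated trigrams (each contributes count−1 duplicates):
  cup listen sit: 2
  find find cup: 2
  find find sit: 2
  find sit find: 2
  listen sit sit: 2
  sit find find: 2
  was find find: 2
7 duplicate windows → 38 − 7 = 31 distinct.

31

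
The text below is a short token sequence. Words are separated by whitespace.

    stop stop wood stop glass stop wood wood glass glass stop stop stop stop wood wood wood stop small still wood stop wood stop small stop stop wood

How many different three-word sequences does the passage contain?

20

28 tokens → 26 trigram windows in total.
Repeated trigrams (each contributes count−1 duplicates):
  stop stop wood: 3
  stop stop stop: 2
  stop wood stop: 2
  stop wood wood: 2
  wood stop small: 2
6 duplicate windows → 26 − 6 = 20 distinct.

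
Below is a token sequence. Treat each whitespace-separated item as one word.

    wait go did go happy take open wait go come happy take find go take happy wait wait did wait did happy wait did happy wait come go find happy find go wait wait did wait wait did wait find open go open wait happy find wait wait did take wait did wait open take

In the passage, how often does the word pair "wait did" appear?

Scanning the 54 overlapping bigram windows for "wait did":
  position 18–19: wait did
  position 20–21: wait did
  position 23–24: wait did
  position 34–35: wait did
  position 37–38: wait did
  position 48–49: wait did
  position 51–52: wait did

7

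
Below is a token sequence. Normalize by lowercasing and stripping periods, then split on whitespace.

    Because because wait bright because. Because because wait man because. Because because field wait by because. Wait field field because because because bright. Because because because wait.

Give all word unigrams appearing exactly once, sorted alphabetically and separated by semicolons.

Unigram counts meeting the condition (exactly once):
  by: 1
  man: 1

by; man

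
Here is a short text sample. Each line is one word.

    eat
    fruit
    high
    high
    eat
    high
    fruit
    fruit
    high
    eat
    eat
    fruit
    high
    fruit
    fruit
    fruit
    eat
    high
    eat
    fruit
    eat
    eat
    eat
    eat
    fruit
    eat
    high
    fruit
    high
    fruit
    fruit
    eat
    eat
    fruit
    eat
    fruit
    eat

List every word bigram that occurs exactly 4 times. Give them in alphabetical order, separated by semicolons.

fruit fruit; fruit high; high fruit

Bigram counts meeting the condition (exactly 4 times):
  fruit fruit: 4
  fruit high: 4
  high fruit: 4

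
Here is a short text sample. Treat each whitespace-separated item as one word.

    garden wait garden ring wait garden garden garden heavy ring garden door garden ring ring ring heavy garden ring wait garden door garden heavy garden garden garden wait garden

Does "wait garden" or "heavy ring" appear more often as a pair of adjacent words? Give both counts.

"wait garden" (4 vs 1)

"wait garden": 4 occurrences
"heavy ring": 1 occurrence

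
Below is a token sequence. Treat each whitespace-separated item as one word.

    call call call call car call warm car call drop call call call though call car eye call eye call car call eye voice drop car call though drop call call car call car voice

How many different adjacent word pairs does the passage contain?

35 tokens → 34 bigram windows in total.
Repeated bigrams (each contributes count−1 duplicates):
  call call: 6
  call car: 5
  car call: 5
  call eye: 2
  call though: 2
  drop call: 2
  eye call: 2
17 duplicate windows → 34 − 17 = 17 distinct.

17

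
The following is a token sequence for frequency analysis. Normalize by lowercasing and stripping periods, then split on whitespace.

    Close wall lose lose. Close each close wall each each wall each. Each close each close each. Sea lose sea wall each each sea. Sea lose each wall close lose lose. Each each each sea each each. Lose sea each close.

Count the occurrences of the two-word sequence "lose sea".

Scanning the 40 overlapping bigram windows for "lose sea":
  position 19–20: lose sea
  position 38–39: lose sea

2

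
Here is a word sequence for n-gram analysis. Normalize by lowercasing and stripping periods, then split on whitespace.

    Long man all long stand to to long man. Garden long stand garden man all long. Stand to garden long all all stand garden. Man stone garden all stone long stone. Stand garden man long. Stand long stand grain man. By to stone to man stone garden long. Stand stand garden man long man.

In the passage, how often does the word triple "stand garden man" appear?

Scanning the 52 overlapping trigram windows for "stand garden man":
  position 12–14: stand garden man
  position 23–25: stand garden man
  position 32–34: stand garden man
  position 50–52: stand garden man

4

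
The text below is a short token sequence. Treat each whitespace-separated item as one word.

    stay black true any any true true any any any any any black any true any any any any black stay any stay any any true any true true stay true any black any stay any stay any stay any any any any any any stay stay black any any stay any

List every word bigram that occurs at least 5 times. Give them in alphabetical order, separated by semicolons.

Bigram counts meeting the condition (at least 5 times):
  any any: 15
  any stay: 6
  stay any: 6
  true any: 5

any any; any stay; stay any; true any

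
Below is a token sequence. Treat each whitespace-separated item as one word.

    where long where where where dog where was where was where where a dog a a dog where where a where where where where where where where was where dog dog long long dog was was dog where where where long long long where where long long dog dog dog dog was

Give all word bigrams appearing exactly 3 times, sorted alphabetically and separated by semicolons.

Bigram counts meeting the condition (exactly 3 times):
  dog where: 3
  was where: 3
  where long: 3
  where was: 3

dog where; was where; where long; where was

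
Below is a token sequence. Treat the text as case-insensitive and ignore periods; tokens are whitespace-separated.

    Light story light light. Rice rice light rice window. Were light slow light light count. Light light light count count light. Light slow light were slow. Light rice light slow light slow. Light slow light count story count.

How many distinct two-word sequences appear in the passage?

18

38 tokens → 37 bigram windows in total.
Repeated bigrams (each contributes count−1 duplicates):
  slow light: 6
  light light: 5
  light slow: 5
  light count: 3
  light rice: 3
  count light: 2
  rice light: 2
19 duplicate windows → 37 − 19 = 18 distinct.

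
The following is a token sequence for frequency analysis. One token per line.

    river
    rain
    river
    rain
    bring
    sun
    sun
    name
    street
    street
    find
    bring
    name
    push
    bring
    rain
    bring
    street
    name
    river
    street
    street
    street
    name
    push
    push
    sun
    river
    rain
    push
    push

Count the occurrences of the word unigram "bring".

Scanning the 31 tokens for "bring":
  position 5: bring
  position 12: bring
  position 15: bring
  position 17: bring

4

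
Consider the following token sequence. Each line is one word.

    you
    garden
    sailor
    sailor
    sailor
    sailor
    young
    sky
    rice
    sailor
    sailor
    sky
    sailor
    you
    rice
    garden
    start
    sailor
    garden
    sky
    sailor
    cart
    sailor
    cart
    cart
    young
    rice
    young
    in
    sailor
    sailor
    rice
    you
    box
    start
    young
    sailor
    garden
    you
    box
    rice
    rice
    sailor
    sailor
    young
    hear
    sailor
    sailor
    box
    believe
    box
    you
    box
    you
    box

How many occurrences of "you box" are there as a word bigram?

Scanning the 54 overlapping bigram windows for "you box":
  position 33–34: you box
  position 39–40: you box
  position 52–53: you box
  position 54–55: you box

4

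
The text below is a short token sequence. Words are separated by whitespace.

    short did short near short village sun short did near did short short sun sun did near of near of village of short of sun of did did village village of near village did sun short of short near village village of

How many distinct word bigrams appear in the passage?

42 tokens → 41 bigram windows in total.
Repeated bigrams (each contributes count−1 duplicates):
  village of: 3
  did near: 2
  did short: 2
  near of: 2
  near village: 2
  of near: 2
  of short: 2
  short did: 2
  … (4 more repeated)
13 duplicate windows → 41 − 13 = 28 distinct.

28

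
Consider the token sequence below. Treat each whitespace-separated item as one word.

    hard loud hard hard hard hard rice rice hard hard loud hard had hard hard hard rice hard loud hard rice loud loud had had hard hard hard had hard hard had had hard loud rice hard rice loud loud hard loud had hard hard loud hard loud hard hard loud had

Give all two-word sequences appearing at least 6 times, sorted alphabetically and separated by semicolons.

Bigram counts meeting the condition (at least 6 times):
  hard hard: 11
  hard loud: 8
  loud hard: 6

hard hard; hard loud; loud hard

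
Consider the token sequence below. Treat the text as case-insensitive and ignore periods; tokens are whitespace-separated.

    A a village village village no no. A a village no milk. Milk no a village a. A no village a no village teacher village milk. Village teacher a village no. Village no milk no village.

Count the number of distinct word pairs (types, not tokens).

17

36 tokens → 35 bigram windows in total.
Repeated bigrams (each contributes count−1 duplicates):
  a village: 4
  no village: 4
  village no: 4
  a a: 3
  a no: 2
  milk no: 2
  no a: 2
  no milk: 2
  … (3 more repeated)
18 duplicate windows → 35 − 18 = 17 distinct.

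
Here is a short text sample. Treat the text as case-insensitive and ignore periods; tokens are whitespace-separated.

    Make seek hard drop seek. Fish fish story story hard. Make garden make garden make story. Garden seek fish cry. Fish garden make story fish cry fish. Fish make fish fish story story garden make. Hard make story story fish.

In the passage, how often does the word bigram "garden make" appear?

Scanning the 39 overlapping bigram windows for "garden make":
  position 12–13: garden make
  position 14–15: garden make
  position 22–23: garden make
  position 34–35: garden make

4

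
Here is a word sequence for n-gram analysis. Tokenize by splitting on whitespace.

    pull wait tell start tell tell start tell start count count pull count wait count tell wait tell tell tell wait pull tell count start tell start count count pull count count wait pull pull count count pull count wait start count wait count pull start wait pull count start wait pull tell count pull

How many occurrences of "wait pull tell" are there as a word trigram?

2

Scanning the 53 overlapping trigram windows for "wait pull tell":
  position 21–23: wait pull tell
  position 51–53: wait pull tell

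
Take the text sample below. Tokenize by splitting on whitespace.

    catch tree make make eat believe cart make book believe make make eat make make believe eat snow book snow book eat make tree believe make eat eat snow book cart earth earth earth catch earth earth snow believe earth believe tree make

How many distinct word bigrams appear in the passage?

30

43 tokens → 42 bigram windows in total.
Repeated bigrams (each contributes count−1 duplicates):
  earth earth: 3
  make eat: 3
  make make: 3
  snow book: 3
  believe make: 2
  eat make: 2
  eat snow: 2
  tree make: 2
12 duplicate windows → 42 − 12 = 30 distinct.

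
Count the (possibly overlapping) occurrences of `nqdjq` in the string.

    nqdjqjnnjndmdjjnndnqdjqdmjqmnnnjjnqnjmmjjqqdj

Sliding a length-5 window over the 45 characters (41 positions):
  position 1–5: nqdjq
  position 19–23: nqdjq

2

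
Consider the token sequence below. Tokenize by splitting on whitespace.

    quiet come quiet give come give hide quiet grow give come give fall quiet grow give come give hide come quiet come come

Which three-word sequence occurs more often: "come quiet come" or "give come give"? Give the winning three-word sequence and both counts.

"come quiet come": 1 occurrence
"give come give": 3 occurrences

"give come give" (3 vs 1)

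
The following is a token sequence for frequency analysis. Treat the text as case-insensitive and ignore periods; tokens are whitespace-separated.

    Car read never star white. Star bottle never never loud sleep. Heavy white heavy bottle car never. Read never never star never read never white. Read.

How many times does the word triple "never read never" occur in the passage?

2

Scanning the 24 overlapping trigram windows for "never read never":
  position 17–19: never read never
  position 22–24: never read never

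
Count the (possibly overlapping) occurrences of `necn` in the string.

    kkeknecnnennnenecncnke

Sliding a length-4 window over the 22 characters (19 positions):
  position 5–8: necn
  position 15–18: necn

2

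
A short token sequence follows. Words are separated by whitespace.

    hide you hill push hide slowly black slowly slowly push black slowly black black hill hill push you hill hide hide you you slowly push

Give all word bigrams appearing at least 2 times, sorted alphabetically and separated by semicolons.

Bigram counts meeting the condition (at least 2 times):
  black slowly: 2
  hide you: 2
  hill push: 2
  slowly black: 2
  slowly push: 2
  you hill: 2

black slowly; hide you; hill push; slowly black; slowly push; you hill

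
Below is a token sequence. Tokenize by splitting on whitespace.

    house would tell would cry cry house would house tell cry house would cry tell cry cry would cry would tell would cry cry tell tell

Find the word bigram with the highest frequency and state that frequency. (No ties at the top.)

"would cry", 4 times

Bigram frequencies (highest first):
  would cry: 4
  house would: 3
  cry cry: 3
  would tell: 2
  tell would: 2
  cry house: 2
  … (6 more, each ≤ 2)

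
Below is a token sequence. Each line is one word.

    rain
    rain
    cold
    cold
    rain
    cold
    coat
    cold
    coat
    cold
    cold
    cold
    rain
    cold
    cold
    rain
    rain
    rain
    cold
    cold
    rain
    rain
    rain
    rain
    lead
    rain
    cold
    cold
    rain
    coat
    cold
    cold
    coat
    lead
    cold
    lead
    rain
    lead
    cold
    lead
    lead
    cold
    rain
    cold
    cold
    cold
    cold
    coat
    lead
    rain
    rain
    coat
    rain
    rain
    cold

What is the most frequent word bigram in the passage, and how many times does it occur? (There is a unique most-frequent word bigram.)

Bigram frequencies (highest first):
  cold cold: 10
  rain rain: 8
  rain cold: 7
  cold rain: 6
  cold coat: 4
  coat cold: 3
  … (8 more, each ≤ 3)

"cold cold", 10 times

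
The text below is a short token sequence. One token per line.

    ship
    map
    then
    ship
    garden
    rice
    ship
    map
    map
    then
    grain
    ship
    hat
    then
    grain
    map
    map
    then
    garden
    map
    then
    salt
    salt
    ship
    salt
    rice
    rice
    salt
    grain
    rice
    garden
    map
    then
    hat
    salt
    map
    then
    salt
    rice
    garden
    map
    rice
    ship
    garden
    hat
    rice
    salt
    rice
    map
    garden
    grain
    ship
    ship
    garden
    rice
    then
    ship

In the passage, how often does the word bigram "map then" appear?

Scanning the 56 overlapping bigram windows for "map then":
  position 2–3: map then
  position 9–10: map then
  position 17–18: map then
  position 20–21: map then
  position 32–33: map then
  position 36–37: map then

6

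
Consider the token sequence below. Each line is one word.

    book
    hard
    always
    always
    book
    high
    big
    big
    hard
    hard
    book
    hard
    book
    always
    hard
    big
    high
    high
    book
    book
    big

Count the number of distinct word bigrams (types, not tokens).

18

21 tokens → 20 bigram windows in total.
Repeated bigrams (each contributes count−1 duplicates):
  book hard: 2
  hard book: 2
2 duplicate windows → 20 − 2 = 18 distinct.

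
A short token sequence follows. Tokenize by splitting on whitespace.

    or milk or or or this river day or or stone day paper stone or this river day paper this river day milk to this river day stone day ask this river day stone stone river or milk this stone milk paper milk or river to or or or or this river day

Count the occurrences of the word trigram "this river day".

6

Scanning the 51 overlapping trigram windows for "this river day":
  position 6–8: this river day
  position 16–18: this river day
  position 20–22: this river day
  position 25–27: this river day
  position 31–33: this river day
  position 51–53: this river day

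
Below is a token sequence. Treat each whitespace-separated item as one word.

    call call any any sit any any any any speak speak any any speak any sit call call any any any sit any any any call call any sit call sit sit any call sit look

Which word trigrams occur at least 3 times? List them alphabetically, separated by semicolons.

any any any; call call any

Trigram counts meeting the condition (at least 3 times):
  any any any: 4
  call call any: 3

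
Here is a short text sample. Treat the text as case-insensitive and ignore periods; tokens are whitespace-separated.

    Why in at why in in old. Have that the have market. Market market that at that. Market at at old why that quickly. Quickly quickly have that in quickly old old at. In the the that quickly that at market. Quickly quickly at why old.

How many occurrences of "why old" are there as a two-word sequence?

1

Scanning the 45 overlapping bigram windows for "why old":
  position 45–46: why old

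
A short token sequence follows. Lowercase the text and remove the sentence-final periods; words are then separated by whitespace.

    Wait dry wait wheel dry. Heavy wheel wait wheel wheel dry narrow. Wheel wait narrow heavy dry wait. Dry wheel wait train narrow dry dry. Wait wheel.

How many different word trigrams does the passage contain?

24

27 tokens → 25 trigram windows in total.
Repeated trigrams (each contributes count−1 duplicates):
  dry wait wheel: 2
1 duplicate windows → 25 − 1 = 24 distinct.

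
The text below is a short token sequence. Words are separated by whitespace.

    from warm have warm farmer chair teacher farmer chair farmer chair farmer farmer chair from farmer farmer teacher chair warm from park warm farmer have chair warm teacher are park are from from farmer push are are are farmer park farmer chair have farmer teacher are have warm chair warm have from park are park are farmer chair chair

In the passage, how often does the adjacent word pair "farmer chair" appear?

Scanning the 58 overlapping bigram windows for "farmer chair":
  position 5–6: farmer chair
  position 8–9: farmer chair
  position 10–11: farmer chair
  position 13–14: farmer chair
  position 41–42: farmer chair
  position 57–58: farmer chair

6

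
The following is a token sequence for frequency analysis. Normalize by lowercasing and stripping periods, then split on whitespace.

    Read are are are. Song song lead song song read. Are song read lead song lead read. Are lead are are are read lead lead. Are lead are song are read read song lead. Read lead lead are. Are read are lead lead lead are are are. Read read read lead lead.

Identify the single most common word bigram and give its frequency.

Bigram frequencies (highest first):
  are are: 7
  lead are: 5
  lead lead: 5
  read are: 4
  read lead: 4
  are read: 4
  … (10 more, each ≤ 3)

"are are", 7 times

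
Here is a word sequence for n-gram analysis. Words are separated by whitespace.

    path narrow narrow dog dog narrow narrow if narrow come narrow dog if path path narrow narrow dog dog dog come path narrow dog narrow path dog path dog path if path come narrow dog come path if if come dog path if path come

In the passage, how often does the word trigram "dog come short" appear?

Scanning the 43 overlapping trigram windows for "dog come short":
  (none found)

0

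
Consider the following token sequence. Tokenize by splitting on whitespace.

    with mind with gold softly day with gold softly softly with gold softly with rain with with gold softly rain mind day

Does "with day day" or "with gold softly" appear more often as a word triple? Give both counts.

"with day day": 0 occurrences
"with gold softly": 4 occurrences

"with gold softly" (4 vs 0)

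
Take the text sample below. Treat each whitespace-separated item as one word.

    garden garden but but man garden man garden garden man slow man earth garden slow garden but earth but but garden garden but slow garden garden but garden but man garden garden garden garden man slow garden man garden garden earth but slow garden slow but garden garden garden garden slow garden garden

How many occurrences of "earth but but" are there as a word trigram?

Scanning the 51 overlapping trigram windows for "earth but but":
  position 18–20: earth but but

1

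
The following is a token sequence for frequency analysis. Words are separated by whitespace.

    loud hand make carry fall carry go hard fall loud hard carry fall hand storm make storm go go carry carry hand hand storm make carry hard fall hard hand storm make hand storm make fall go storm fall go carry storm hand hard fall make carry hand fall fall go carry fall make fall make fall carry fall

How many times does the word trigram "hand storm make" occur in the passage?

4

Scanning the 57 overlapping trigram windows for "hand storm make":
  position 14–16: hand storm make
  position 23–25: hand storm make
  position 30–32: hand storm make
  position 33–35: hand storm make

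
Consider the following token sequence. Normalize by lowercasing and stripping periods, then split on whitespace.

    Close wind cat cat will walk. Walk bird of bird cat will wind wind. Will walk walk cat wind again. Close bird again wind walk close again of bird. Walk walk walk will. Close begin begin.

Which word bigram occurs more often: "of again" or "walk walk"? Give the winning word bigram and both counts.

"of again": 0 occurrences
"walk walk": 4 occurrences

"walk walk" (4 vs 0)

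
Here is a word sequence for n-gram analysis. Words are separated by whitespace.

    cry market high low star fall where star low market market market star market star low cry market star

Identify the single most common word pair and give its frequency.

"market star", 3 times

Bigram frequencies (highest first):
  market star: 3
  cry market: 2
  star low: 2
  market market: 2
  market high: 1
  high low: 1
  … (7 more, each ≤ 1)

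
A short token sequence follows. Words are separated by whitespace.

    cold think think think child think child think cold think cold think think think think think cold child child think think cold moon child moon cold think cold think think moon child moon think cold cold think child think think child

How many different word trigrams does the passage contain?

41 tokens → 39 trigram windows in total.
Repeated trigrams (each contributes count−1 duplicates):
  think think think: 4
  cold think think: 3
  think child think: 3
  think cold think: 3
  child think think: 2
  cold think cold: 2
  moon child moon: 2
  think think child: 2
  … (1 more repeated)
14 duplicate windows → 39 − 14 = 25 distinct.

25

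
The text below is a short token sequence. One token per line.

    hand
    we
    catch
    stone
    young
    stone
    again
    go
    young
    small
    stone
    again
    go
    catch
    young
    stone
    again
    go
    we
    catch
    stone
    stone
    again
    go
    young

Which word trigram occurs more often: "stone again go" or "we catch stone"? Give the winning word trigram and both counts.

"stone again go" (4 vs 2)

"stone again go": 4 occurrences
"we catch stone": 2 occurrences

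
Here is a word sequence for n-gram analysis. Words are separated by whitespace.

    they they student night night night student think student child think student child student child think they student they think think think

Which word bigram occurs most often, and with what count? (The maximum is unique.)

Bigram frequencies (highest first):
  student child: 3
  they student: 2
  night night: 2
  think student: 2
  child think: 2
  think think: 2
  … (8 more, each ≤ 1)

"student child", 3 times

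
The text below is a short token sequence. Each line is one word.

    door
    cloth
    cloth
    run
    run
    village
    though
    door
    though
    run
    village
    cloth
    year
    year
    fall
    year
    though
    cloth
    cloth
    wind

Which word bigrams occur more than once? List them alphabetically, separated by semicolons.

cloth cloth; run village

Bigram counts meeting the condition (more than once):
  cloth cloth: 2
  run village: 2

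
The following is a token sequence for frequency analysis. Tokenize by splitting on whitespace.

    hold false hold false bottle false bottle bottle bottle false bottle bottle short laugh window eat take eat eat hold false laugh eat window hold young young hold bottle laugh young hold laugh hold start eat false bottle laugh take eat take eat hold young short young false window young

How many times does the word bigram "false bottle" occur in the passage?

4

Scanning the 49 overlapping bigram windows for "false bottle":
  position 4–5: false bottle
  position 6–7: false bottle
  position 10–11: false bottle
  position 37–38: false bottle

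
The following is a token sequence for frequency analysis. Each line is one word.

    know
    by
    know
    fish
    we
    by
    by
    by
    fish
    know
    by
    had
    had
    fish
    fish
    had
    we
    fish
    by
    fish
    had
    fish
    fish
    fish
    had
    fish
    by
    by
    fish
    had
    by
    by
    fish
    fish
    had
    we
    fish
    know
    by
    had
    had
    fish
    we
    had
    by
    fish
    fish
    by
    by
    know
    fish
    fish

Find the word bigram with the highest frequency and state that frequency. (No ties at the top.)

"fish fish", 6 times

Bigram frequencies (highest first):
  fish fish: 6
  by by: 5
  by fish: 5
  fish had: 5
  had fish: 4
  know by: 3
  … (12 more, each ≤ 3)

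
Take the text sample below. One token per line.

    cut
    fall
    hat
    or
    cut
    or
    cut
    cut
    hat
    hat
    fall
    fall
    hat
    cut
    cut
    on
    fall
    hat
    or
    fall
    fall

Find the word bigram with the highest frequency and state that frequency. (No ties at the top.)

Bigram frequencies (highest first):
  fall hat: 3
  hat or: 2
  or cut: 2
  cut cut: 2
  fall fall: 2
  cut fall: 1
  … (8 more, each ≤ 1)

"fall hat", 3 times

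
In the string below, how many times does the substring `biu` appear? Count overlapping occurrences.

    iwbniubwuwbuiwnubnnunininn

0

Sliding a length-3 window over the 26 characters (24 positions):
  (no match at any position)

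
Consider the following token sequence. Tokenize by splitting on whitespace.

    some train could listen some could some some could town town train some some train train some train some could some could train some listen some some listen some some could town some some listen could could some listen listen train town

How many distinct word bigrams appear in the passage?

20

42 tokens → 41 bigram windows in total.
Repeated bigrams (each contributes count−1 duplicates):
  some could: 5
  some some: 5
  some listen: 4
  train some: 4
  could some: 3
  listen some: 3
  some train: 3
  could town: 2
21 duplicate windows → 41 − 21 = 20 distinct.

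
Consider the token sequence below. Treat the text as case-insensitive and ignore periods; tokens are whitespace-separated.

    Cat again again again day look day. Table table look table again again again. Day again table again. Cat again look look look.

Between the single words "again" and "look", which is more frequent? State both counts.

"again": 9 occurrences
"look": 5 occurrences

"again" (9 vs 5)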